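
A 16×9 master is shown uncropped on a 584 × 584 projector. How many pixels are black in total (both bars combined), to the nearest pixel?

149212 pixels

16×9 is wider than square, so it spans the full width.
That makes the image 328.5000 px tall (584 × 9/16).
Leftover height: 584 − 328.5000 = 255.5000 px.
Bar area = 255.5000 × 584 ≈ 149212 px.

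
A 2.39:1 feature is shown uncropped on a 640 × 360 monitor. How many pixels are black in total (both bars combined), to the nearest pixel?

59019 pixels

2.39:1 (2.390) > 16×9 (1.778), so the feature fills the width.
That makes the image 267.7824 px tall (640 / 2.390).
Black = 360 − 267.7824 = 92.2176 px.
Across the 640-px span: 92.2176 × 640 ≈ 59019 px.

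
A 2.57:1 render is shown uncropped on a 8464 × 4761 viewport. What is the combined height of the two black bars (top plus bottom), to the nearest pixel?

1468 px

2.57:1 is wider than 16:9, so it spans the full width.
That makes the image 3293.39 px tall (8464 / 2.570).
Leftover height: 4761 − 3293.39 = 1467.61 px.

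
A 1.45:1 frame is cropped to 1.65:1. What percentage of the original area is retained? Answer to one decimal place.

1.65:1 is wider than 1.45:1, so the crop keeps the full width and trims the height.
Fraction kept = (1.450)/(1.650) ≈ 87.88%.

87.9%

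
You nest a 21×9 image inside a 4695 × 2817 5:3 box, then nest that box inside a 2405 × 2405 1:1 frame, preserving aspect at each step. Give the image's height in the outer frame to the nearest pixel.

21×9 in 4695×2817: fills the width, so the image is 4695.00 × 2012.14.
The 5:3 canvas is width-limited in 2405×2405, giving 2405.00 × 1443.00; scale factor 0.5122.
The image scales with it: height 2012.14 × 0.5122 ≈ 1030.71.

1031 px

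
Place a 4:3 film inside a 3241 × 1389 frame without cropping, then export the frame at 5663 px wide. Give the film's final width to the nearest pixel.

At 3241×1389 the film is height-limited, so width = 1389 × 4/3 ≈ 1852.00 px.
The frame scales by 5663/3241 = 1.7473; 1852.00 × 1.7473 ≈ 3236.00 px.

3236 px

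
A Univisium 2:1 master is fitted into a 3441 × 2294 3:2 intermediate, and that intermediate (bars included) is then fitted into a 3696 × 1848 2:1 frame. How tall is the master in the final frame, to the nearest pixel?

First fit — Univisium 2:1 into 3441×2294 spans the width: 3441.00 × 1720.50.
Second fit — the 3:2 canvas into 3696×1848 spans the height: 2772.00 × 1848.00 (×0.8056 from 3441×2294).
So the master's height is 1720.50 × 0.8056 ≈ 1386.00.

1386 px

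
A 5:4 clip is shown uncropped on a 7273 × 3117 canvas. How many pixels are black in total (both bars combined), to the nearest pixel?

5:4 (1.250) < 21:9 (2.333), so the clip fills the height.
The clip is 3117 × 5/4 ≈ 3896.2500 px wide.
7273 − 3896.2500 = 3376.7500 px of bars.
Bar area = 3376.7500 × 3117 ≈ 10525330 px.

10525330 pixels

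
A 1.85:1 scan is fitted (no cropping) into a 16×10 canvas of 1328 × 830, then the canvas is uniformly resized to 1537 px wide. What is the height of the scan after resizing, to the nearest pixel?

831 px

In the 1328×830 frame the scan fills the width: height = 1328 / 1.850 ≈ 717.84 px.
Scaling 1328 → 1537 is ×1.1574, so the height becomes 717.84 × 1.1574 ≈ 830.81 px.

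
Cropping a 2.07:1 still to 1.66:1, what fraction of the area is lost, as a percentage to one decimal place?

The height stays; only width is cut (since 1.66:1 is narrower than 2.07:1).
Fraction kept = (1.660)/(2.070) ≈ 80.19%, so 19.81% is lost.

19.8%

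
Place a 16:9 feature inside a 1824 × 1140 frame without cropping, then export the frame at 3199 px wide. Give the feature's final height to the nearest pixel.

Fitted into 1824×1140, the feature spans the width; its height is 1824 × 9/16 ≈ 1026.00 px.
Resizing to 3199 px wide multiplies everything by 1.7538: 1026.00 → 1799.44 px.

1799 px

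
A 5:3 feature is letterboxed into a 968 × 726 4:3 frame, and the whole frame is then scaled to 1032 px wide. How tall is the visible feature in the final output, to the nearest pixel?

619 px

In the 968×726 frame the feature fills the width: height = 968 × 3/5 ≈ 580.80 px.
The frame scales by 1032/968 = 1.0661; 580.80 × 1.0661 ≈ 619.20 px.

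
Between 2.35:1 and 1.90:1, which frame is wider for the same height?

2.35:1

2.35 and 1.9; 2.35 > 1.9.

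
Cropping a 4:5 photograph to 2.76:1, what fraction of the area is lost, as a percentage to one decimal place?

Going from 4:5 to 2.76:1 means cutting height while keeping width.
Area ratio = (0.800)/(2.760) = 28.99%; the remaining 71.01% is cropped out.

71.0%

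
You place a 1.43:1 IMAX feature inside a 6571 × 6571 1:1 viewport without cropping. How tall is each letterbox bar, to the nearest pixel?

988 px

1.43:1 IMAX is wider than 1:1, so it spans the full width.
That makes the image 4595.10 px tall (6571 / 1.430).
Black = 6571 − 4595.10 = 1975.90 px, or 987.95 per bar.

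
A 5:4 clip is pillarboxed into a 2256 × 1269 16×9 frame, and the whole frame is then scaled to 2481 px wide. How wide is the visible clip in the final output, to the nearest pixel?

1744 px

At 2256×1269 the clip is height-limited, so width = 1269 × 5/4 ≈ 1586.25 px.
Scaling 2256 → 2481 is ×1.0997, so the width becomes 1586.25 × 1.0997 ≈ 1744.45 px.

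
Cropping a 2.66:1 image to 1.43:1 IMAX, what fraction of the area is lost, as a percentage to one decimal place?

46.2%

1.43:1 IMAX is narrower than 2.66:1, so the crop keeps the full height and trims the width.
Area ratio = (1.430)/(2.660) = 53.76%; the remaining 46.24% is cropped out.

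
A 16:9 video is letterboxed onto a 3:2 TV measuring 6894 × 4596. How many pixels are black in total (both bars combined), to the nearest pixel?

16:9 (1.778) > 3:2 (1.500), so the video fills the width.
The video is 6894 × 9/16 ≈ 3877.8750 px tall.
Leftover height: 4596 − 3877.8750 = 718.1250 px.
Bar area = 718.1250 × 6894 ≈ 4950754 px.

4950754 pixels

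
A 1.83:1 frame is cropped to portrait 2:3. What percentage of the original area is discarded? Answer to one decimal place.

63.6%

portrait 2:3 is narrower than 1.83:1, so the crop keeps the full height and trims the width.
Area ratio = (0.667)/(1.830) = 36.43%; the remaining 63.57% is cropped out.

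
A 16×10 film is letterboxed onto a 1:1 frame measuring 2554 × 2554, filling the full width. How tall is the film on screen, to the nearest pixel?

That makes the image 1596.25 px tall (2554 × 10/16).

1596 px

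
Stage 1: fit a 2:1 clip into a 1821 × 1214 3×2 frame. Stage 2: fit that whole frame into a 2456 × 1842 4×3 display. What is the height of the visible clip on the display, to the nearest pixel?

1228 px

First fit — 2:1 into 1821×1214 spans the width: 1821.00 × 910.50.
3×2 in 2456×1842: fills the width, so the intermediate becomes 2456.00 × 1637.33 — a scale of ×1.3487.
Applying the same ×1.3487: 910.50 → 1228.00.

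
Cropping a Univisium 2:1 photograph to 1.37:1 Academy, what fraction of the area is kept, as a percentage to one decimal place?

68.5%

1.37:1 Academy is narrower than Univisium 2:1, so the crop keeps the full height and trims the width.
Fraction kept = (1.370)/(2.000) ≈ 68.50%.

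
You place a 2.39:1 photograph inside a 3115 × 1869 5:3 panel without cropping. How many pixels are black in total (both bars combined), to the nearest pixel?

1762008 pixels

2.39:1 (2.390) > 5:3 (1.667), so the photograph fills the width.
The photograph is 3115 / 2.390 ≈ 1303.3473 px tall.
1869 − 1303.3473 = 565.6527 px of bars.
Bar area = 565.6527 × 3115 ≈ 1762008 px.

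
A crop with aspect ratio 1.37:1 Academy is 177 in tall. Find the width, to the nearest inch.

242 in

177 × 1.370 = 242.49.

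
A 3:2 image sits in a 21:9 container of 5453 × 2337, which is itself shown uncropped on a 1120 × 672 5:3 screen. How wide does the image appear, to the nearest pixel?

Inside the 5453×2337 canvas the image is height-limited at 3505.50 × 2337.00.
Second fit — the 21:9 canvas into 1120×672 spans the width: 1120.00 × 480.00 (×0.2054 from 5453×2337).
The image scales with it: width 3505.50 × 0.2054 ≈ 720.00.

720 px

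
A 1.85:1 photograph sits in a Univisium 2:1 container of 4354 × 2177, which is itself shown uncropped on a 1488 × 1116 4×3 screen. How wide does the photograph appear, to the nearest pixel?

1.85:1 in 4354×2177: fills the height, so the photograph is 4027.45 × 2177.00.
Second fit — the Univisium 2:1 canvas into 1488×1116 spans the width: 1488.00 × 744.00 (×0.3418 from 4354×2177).
The photograph scales with it: width 4027.45 × 0.3418 ≈ 1376.40.

1376 px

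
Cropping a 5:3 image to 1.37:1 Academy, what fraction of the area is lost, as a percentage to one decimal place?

17.8%

The height stays; only width is cut (since 1.37:1 Academy is narrower than 5:3).
(1.370)/(1.667) ≈ 0.822 of the area survives, leaving 17.80% discarded.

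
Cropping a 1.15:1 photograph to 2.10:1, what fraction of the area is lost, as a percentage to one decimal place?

The width stays; only height is cut (since 2.10:1 is wider than 1.15:1).
Fraction kept = (1.150)/(2.100) ≈ 54.76%, so 45.24% is lost.

45.2%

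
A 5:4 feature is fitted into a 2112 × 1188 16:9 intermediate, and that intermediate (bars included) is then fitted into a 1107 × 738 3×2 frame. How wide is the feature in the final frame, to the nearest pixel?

Inside the 2112×1188 canvas the feature is height-limited at 1485.00 × 1188.00.
16:9 in 1107×738: fills the width, so the intermediate becomes 1107.00 × 622.69 — a scale of ×0.5241.
The feature scales with it: width 1485.00 × 0.5241 ≈ 778.36.

778 px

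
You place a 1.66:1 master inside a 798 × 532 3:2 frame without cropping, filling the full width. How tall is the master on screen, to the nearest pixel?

The master is 798 / 1.660 ≈ 480.72 px tall.

481 px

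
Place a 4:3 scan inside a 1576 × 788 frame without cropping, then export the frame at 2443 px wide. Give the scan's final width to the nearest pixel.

In the 1576×788 frame the scan fills the height: width = 788 × 4/3 ≈ 1050.67 px.
Scaling 1576 → 2443 is ×1.5501, so the width becomes 1050.67 × 1.5501 ≈ 1628.67 px.

1629 px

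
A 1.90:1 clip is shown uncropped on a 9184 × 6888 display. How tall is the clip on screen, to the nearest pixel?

4834 px

1.90:1 (1.900) > 4:3 (1.333), so the clip fills the width.
Content height = 9184 / 1.900 ≈ 4833.68 px.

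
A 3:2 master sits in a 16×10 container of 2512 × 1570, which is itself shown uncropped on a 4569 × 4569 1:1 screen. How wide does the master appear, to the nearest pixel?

4283 px

3:2 in 2512×1570: fills the height, so the master is 2355.00 × 1570.00.
The 16×10 canvas is width-limited in 4569×4569, giving 4569.00 × 2855.62; scale factor 1.8189.
So the master's width is 2355.00 × 1.8189 ≈ 4283.44.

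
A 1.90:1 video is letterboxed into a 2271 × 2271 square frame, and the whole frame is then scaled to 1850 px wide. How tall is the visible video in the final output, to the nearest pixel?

974 px

In the 2271×2271 frame the video fills the width: height = 2271 / 1.900 ≈ 1195.26 px.
The frame scales by 1850/2271 = 0.8146; 1195.26 × 0.8146 ≈ 973.68 px.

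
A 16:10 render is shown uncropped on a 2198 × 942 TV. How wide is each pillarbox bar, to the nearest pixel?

345 px

16:10 (1.600) < 21×9 (2.333), so the render fills the height.
The render is 942 × 16/10 ≈ 1507.20 px wide.
Black = 2198 − 1507.20 = 690.80 px, or 345.40 per bar.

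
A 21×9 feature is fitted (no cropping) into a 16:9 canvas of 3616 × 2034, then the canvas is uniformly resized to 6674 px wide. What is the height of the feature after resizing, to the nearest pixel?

2860 px

In the 3616×2034 frame the feature fills the width: height = 3616 × 9/21 ≈ 1549.71 px.
Scaling 3616 → 6674 is ×1.8457, so the height becomes 1549.71 × 1.8457 ≈ 2860.29 px.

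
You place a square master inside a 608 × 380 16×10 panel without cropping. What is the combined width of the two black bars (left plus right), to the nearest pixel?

square is narrower than 16×10, so it spans the full height.
That makes the image 380.00 px wide (380 × 1/1).
Black = 608 − 380.00 = 228.00 px.

228 px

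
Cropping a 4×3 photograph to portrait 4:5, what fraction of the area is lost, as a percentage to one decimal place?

Going from 4×3 to portrait 4:5 means cutting width while keeping height.
(0.800)/(1.333) ≈ 0.600 of the area survives, leaving 40.00% discarded.

40.0%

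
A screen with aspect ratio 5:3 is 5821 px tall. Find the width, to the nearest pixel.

9702 px

Width = 5821·5/3 = 9701.67.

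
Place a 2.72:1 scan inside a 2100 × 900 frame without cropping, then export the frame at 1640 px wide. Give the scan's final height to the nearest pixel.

In the 2100×900 frame the scan fills the width: height = 2100 / 2.720 ≈ 772.06 px.
Resizing to 1640 px wide multiplies everything by 0.7810: 772.06 → 602.94 px.

603 px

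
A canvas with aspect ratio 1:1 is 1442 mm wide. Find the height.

1442·1/1 = 1442.

1442 mm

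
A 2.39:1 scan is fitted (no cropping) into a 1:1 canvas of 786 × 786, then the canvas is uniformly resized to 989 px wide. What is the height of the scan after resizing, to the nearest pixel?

414 px

Fitted into 786×786, the scan spans the width; its height is 786 / 2.390 ≈ 328.87 px.
The frame scales by 989/786 = 1.2583; 328.87 × 1.2583 ≈ 413.81 px.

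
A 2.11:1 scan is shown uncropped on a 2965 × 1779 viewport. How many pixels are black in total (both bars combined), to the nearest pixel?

1108278 pixels

Since 2.110 > 1.667, the scan is width-limited.
That makes the image 1405.2133 px tall (2965 / 2.110).
1779 − 1405.2133 = 373.7867 px of bars.
That's 373.7867 × 2965 ≈ 1108278 black pixels.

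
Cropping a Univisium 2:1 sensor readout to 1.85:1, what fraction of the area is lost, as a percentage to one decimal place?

7.5%

1.85:1 is narrower than Univisium 2:1, so the crop keeps the full height and trims the width.
Fraction kept = (1.850)/(2.000) ≈ 92.50%, so 7.50% is lost.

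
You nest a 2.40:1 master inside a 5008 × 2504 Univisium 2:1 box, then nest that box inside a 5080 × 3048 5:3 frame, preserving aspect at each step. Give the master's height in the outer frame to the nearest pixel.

2117 px

First fit — 2.40:1 into 5008×2504 spans the width: 5008.00 × 2086.67.
Univisium 2:1 in 5080×3048: fills the width, so the intermediate becomes 5080.00 × 2540.00 — a scale of ×1.0144.
So the master's height is 2086.67 × 1.0144 ≈ 2116.67.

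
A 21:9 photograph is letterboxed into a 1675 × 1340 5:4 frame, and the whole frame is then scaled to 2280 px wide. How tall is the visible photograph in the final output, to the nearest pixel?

Fitted into 1675×1340, the photograph spans the width; its height is 1675 × 9/21 ≈ 717.86 px.
The frame scales by 2280/1675 = 1.3612; 717.86 × 1.3612 ≈ 977.14 px.

977 px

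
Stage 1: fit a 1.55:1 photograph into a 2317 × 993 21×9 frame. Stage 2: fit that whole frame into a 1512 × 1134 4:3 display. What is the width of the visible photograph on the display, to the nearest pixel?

First fit — 1.55:1 into 2317×993 spans the height: 1539.15 × 993.00.
21×9 in 1512×1134: fills the width, so the intermediate becomes 1512.00 × 648.00 — a scale of ×0.6526.
So the photograph's width is 1539.15 × 0.6526 ≈ 1004.40.

1004 px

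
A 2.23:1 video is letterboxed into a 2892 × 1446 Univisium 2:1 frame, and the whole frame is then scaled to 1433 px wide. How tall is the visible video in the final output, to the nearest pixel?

At 2892×1446 the video is width-limited, so height = 2892 / 2.230 ≈ 1296.86 px.
Resizing to 1433 px wide multiplies everything by 0.4955: 1296.86 → 642.60 px.

643 px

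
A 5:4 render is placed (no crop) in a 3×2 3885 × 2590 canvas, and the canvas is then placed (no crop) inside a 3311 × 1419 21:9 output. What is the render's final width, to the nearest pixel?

Inside the 3885×2590 canvas the render is height-limited at 3237.50 × 2590.00.
Second fit — the 3×2 canvas into 3311×1419 spans the height: 2128.50 × 1419.00 (×0.5479 from 3885×2590).
So the render's width is 3237.50 × 0.5479 ≈ 1773.75.

1774 px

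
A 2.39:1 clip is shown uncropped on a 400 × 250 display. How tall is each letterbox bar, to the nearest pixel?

Since 2.390 > 1.600, the clip is width-limited.
Content height = 400 / 2.390 ≈ 167.36 px.
Leftover height: 250 − 167.36 = 82.64 px → 41.32 each side.

41 px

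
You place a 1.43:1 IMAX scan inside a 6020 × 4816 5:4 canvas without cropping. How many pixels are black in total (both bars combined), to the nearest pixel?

Since 1.430 > 1.250, the scan is width-limited.
The scan is 6020 / 1.430 ≈ 4209.7902 px tall.
Leftover height: 4816 − 4209.7902 = 606.2098 px.
Bar area = 606.2098 × 6020 ≈ 3649383 px.

3649383 pixels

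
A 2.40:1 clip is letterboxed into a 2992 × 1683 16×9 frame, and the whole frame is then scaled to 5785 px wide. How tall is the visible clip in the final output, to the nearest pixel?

In the 2992×1683 frame the clip fills the width: height = 2992 / 2.400 ≈ 1246.67 px.
Resizing to 5785 px wide multiplies everything by 1.9335: 1246.67 → 2410.42 px.

2410 px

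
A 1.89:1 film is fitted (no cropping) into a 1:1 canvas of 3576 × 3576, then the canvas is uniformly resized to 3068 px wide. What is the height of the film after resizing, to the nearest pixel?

1623 px

Fitted into 3576×3576, the film spans the width; its height is 3576 / 1.890 ≈ 1892.06 px.
The frame scales by 3068/3576 = 0.8579; 1892.06 × 0.8579 ≈ 1623.28 px.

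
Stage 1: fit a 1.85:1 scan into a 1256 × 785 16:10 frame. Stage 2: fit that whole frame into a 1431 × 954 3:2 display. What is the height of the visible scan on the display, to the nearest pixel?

774 px

1.85:1 in 1256×785: fills the width, so the scan is 1256.00 × 678.92.
Second fit — the 16:10 canvas into 1431×954 spans the width: 1431.00 × 894.38 (×1.1393 from 1256×785).
So the scan's height is 678.92 × 1.1393 ≈ 773.51.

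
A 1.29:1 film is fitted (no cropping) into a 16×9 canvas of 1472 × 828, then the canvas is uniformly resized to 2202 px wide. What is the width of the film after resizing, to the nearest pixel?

Fitted into 1472×828, the film spans the height; its width is 828 × 1.290 ≈ 1068.12 px.
Resizing to 2202 px wide multiplies everything by 1.4959: 1068.12 → 1597.83 px.

1598 px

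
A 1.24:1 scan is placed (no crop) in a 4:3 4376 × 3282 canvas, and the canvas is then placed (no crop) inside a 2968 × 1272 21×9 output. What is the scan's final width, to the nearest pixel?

Inside the 4376×3282 canvas the scan is height-limited at 4069.68 × 3282.00.
4:3 in 2968×1272: fills the height, so the intermediate becomes 1696.00 × 1272.00 — a scale of ×0.3876.
The scan scales with it: width 4069.68 × 0.3876 ≈ 1577.28.

1577 px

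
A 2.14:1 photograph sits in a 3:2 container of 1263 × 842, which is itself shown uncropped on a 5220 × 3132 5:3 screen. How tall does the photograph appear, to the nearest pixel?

2195 px

2.14:1 in 1263×842: fills the width, so the photograph is 1263.00 × 590.19.
3:2 in 5220×3132: fills the height, so the intermediate becomes 4698.00 × 3132.00 — a scale of ×3.7197.
The photograph scales with it: height 590.19 × 3.7197 ≈ 2195.33.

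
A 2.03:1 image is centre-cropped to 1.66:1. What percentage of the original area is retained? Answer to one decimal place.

81.8%

1.66:1 is narrower than 2.03:1, so the crop keeps the full height and trims the width.
(1.660)/(2.030) ≈ 0.818 of the area survives.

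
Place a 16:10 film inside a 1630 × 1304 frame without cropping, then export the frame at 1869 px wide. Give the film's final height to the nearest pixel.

1168 px

In the 1630×1304 frame the film fills the width: height = 1630 × 10/16 ≈ 1018.75 px.
Resizing to 1869 px wide multiplies everything by 1.1466: 1018.75 → 1168.12 px.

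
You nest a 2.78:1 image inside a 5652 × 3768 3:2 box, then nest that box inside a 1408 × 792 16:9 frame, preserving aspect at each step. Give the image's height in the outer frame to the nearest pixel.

First fit — 2.78:1 into 5652×3768 spans the width: 5652.00 × 2033.09.
Second fit — the 3:2 canvas into 1408×792 spans the height: 1188.00 × 792.00 (×0.2102 from 5652×3768).
Applying the same ×0.2102: 2033.09 → 427.34.

427 px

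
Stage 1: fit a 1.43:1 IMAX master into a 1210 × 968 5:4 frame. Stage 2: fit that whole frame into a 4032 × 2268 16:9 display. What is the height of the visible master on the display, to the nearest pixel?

First fit — 1.43:1 IMAX into 1210×968 spans the width: 1210.00 × 846.15.
Second fit — the 5:4 canvas into 4032×2268 spans the height: 2835.00 × 2268.00 (×2.3430 from 1210×968).
So the master's height is 846.15 × 2.3430 ≈ 1982.52.

1983 px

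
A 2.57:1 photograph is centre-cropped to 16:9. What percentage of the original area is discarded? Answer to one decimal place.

Going from 2.57:1 to 16:9 means cutting width while keeping height.
Area ratio = (1.778)/(2.570) = 69.17%; the remaining 30.83% is cropped out.

30.8%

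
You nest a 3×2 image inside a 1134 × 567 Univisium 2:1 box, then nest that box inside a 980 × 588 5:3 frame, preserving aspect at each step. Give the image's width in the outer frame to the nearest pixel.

735 px

First fit — 3×2 into 1134×567 spans the height: 850.50 × 567.00.
Univisium 2:1 in 980×588: fills the width, so the intermediate becomes 980.00 × 490.00 — a scale of ×0.8642.
Applying the same ×0.8642: 850.50 → 735.00.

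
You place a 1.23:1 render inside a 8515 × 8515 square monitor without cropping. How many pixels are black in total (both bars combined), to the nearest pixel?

1.23:1 is wider than square, so it spans the full width.
The render is 8515 / 1.230 ≈ 6922.7642 px tall.
Black = 8515 − 6922.7642 = 1592.2358 px.
Bar area = 1592.2358 × 8515 ≈ 13557888 px.

13557888 pixels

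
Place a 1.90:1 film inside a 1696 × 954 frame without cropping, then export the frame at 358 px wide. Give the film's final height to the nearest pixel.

188 px

Fitted into 1696×954, the film spans the width; its height is 1696 / 1.900 ≈ 892.63 px.
Resizing to 358 px wide multiplies everything by 0.2111: 892.63 → 188.42 px.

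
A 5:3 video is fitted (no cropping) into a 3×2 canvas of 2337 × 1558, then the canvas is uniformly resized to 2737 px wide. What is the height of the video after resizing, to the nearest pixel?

1642 px

In the 2337×1558 frame the video fills the width: height = 2337 × 3/5 ≈ 1402.20 px.
Scaling 2337 → 2737 is ×1.1712, so the height becomes 1402.20 × 1.1712 ≈ 1642.20 px.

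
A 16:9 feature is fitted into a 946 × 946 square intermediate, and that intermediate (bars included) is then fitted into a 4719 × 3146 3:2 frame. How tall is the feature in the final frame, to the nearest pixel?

1770 px

First fit — 16:9 into 946×946 spans the width: 946.00 × 532.12.
The square canvas is height-limited in 4719×3146, giving 3146.00 × 3146.00; scale factor 3.3256.
Applying the same ×3.3256: 532.12 → 1769.62.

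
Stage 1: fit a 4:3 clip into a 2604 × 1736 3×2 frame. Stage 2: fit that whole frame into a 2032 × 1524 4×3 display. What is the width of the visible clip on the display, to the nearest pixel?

1806 px

4:3 in 2604×1736: fills the height, so the clip is 2314.67 × 1736.00.
Second fit — the 3×2 canvas into 2032×1524 spans the width: 2032.00 × 1354.67 (×0.7803 from 2604×1736).
Applying the same ×0.7803: 2314.67 → 1806.22.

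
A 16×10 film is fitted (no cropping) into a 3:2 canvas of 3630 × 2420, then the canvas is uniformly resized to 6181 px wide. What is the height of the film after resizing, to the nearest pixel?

3863 px

At 3630×2420 the film is width-limited, so height = 3630 × 10/16 ≈ 2268.75 px.
Resizing to 6181 px wide multiplies everything by 1.7028: 2268.75 → 3863.12 px.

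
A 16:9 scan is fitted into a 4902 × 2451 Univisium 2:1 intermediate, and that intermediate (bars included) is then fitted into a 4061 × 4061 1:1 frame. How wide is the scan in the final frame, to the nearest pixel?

First fit — 16:9 into 4902×2451 spans the height: 4357.33 × 2451.00.
Second fit — the Univisium 2:1 canvas into 4061×4061 spans the width: 4061.00 × 2030.50 (×0.8284 from 4902×2451).
Applying the same ×0.8284: 4357.33 → 3609.78.

3610 px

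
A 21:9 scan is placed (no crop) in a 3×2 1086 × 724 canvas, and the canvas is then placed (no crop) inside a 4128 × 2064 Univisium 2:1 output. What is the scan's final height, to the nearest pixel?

Inside the 1086×724 canvas the scan is width-limited at 1086.00 × 465.43.
Second fit — the 3×2 canvas into 4128×2064 spans the height: 3096.00 × 2064.00 (×2.8508 from 1086×724).
So the scan's height is 465.43 × 2.8508 ≈ 1326.86.

1327 px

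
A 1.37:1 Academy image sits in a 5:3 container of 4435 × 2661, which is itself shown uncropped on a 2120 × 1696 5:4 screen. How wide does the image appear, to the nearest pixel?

Inside the 4435×2661 canvas the image is height-limited at 3645.57 × 2661.00.
5:3 in 2120×1696: fills the width, so the intermediate becomes 2120.00 × 1272.00 — a scale of ×0.4780.
So the image's width is 3645.57 × 0.4780 ≈ 1742.64.

1743 px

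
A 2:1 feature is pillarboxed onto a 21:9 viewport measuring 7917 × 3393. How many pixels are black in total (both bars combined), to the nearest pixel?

3837483 pixels

2:1 (2.000) < 21:9 (2.333), so the feature fills the height.
The feature is 3393 × 2/1 ≈ 6786.0000 px wide.
Leftover width: 7917 − 6786.0000 = 1131.0000 px.
That's 1131.0000 × 3393 ≈ 3837483 black pixels.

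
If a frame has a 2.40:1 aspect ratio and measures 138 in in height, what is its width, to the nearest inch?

At 2.40:1, 138 × 2.400 ≈ 331.20.

331 in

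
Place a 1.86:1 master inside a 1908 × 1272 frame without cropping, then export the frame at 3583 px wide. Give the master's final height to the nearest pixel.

In the 1908×1272 frame the master fills the width: height = 1908 / 1.860 ≈ 1025.81 px.
Resizing to 3583 px wide multiplies everything by 1.8779: 1025.81 → 1926.34 px.

1926 px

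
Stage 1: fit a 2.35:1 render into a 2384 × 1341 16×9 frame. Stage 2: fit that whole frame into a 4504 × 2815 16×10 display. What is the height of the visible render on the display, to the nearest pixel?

1917 px

Inside the 2384×1341 canvas the render is width-limited at 2384.00 × 1014.47.
16×9 in 4504×2815: fills the width, so the intermediate becomes 4504.00 × 2533.50 — a scale of ×1.8893.
The render scales with it: height 1014.47 × 1.8893 ≈ 1916.60.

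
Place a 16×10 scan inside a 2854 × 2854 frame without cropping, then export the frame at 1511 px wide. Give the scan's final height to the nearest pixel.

944 px

In the 2854×2854 frame the scan fills the width: height = 2854 × 10/16 ≈ 1783.75 px.
Resizing to 1511 px wide multiplies everything by 0.5294: 1783.75 → 944.38 px.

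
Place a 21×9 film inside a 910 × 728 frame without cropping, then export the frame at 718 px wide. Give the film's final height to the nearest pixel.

308 px

At 910×728 the film is width-limited, so height = 910 × 9/21 ≈ 390.00 px.
Resizing to 718 px wide multiplies everything by 0.7890: 390.00 → 307.71 px.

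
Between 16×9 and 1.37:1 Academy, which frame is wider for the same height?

16×9

16×9 = 1.778 and 1.37; 1.778 > 1.37.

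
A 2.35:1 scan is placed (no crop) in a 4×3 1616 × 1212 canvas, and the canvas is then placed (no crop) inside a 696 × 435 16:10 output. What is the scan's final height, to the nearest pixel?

First fit — 2.35:1 into 1616×1212 spans the width: 1616.00 × 687.66.
Second fit — the 4×3 canvas into 696×435 spans the height: 580.00 × 435.00 (×0.3589 from 1616×1212).
Applying the same ×0.3589: 687.66 → 246.81.

247 px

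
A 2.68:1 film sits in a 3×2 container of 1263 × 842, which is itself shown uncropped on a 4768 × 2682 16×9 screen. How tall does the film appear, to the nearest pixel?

1501 px

2.68:1 in 1263×842: fills the width, so the film is 1263.00 × 471.27.
3×2 in 4768×2682: fills the height, so the intermediate becomes 4023.00 × 2682.00 — a scale of ×3.1853.
So the film's height is 471.27 × 3.1853 ≈ 1501.12.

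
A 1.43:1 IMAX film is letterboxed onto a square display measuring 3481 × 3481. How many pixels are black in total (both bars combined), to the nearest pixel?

3643682 pixels

1.43:1 IMAX is wider than square, so it spans the full width.
Content height = 3481 / 1.430 ≈ 2434.2657 px.
3481 − 2434.2657 = 1046.7343 px of bars.
Bar area = 1046.7343 × 3481 ≈ 3643682 px.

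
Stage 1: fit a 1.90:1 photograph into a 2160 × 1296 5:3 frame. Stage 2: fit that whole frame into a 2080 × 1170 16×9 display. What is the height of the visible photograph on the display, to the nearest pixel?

1026 px

Inside the 2160×1296 canvas the photograph is width-limited at 2160.00 × 1136.84.
The 5:3 canvas is height-limited in 2080×1170, giving 1950.00 × 1170.00; scale factor 0.9028.
The photograph scales with it: height 1136.84 × 0.9028 ≈ 1026.32.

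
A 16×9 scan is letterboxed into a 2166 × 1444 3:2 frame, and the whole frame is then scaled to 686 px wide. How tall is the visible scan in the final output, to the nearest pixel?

386 px

At 2166×1444 the scan is width-limited, so height = 2166 × 9/16 ≈ 1218.38 px.
The frame scales by 686/2166 = 0.3167; 1218.38 × 0.3167 ≈ 385.88 px.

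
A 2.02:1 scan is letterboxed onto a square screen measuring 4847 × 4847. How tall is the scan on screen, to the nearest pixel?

2.02:1 (2.020) > square (1.000), so the scan fills the width.
The scan is 4847 / 2.020 ≈ 2399.50 px tall.

2400 px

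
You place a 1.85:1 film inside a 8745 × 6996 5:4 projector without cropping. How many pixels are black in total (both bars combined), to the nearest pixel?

1.85:1 (1.850) > 5:4 (1.250), so the film fills the width.
Content height = 8745 / 1.850 ≈ 4727.0270 px.
Leftover height: 6996 − 4727.0270 = 2268.9730 px.
Across the 8745-px span: 2268.9730 × 8745 ≈ 19842169 px.

19842169 pixels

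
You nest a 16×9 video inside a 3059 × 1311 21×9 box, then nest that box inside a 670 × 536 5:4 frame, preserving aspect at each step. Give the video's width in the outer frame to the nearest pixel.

First fit — 16×9 into 3059×1311 spans the height: 2330.67 × 1311.00.
The 21×9 canvas is width-limited in 670×536, giving 670.00 × 287.14; scale factor 0.2190.
So the video's width is 2330.67 × 0.2190 ≈ 510.48.

510 px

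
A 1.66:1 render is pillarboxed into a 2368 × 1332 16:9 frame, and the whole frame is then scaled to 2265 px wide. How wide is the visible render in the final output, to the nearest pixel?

At 2368×1332 the render is height-limited, so width = 1332 × 1.660 ≈ 2211.12 px.
Scaling 2368 → 2265 is ×0.9565, so the width becomes 2211.12 × 0.9565 ≈ 2114.94 px.

2115 px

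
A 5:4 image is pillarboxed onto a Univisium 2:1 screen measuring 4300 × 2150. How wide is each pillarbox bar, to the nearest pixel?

5:4 (1.250) < Univisium 2:1 (2.000), so the image fills the height.
Content width = 2150 × 5/4 ≈ 2687.50 px.
Black = 4300 − 2687.50 = 1612.50 px, or 806.25 per bar.

806 px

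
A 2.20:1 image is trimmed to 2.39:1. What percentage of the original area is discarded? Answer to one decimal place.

7.9%

Going from 2.20:1 to 2.39:1 means cutting height while keeping width.
Area ratio = (2.200)/(2.390) = 92.05%; the remaining 7.95% is cropped out.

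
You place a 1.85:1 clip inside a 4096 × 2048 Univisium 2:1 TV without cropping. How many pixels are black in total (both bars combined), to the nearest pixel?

629146 pixels

Since 1.850 < 2.000, the clip is height-limited.
That makes the image 3788.8000 px wide (2048 × 1.850).
Black = 4096 − 3788.8000 = 307.2000 px.
Bar area = 307.2000 × 2048 ≈ 629146 px.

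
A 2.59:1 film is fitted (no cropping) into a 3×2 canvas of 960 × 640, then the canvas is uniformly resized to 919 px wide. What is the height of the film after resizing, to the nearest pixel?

355 px

In the 960×640 frame the film fills the width: height = 960 / 2.590 ≈ 370.66 px.
Scaling 960 → 919 is ×0.9573, so the height becomes 370.66 × 0.9573 ≈ 354.83 px.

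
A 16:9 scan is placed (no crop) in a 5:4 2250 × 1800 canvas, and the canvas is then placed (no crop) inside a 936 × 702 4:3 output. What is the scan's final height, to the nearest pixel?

First fit — 16:9 into 2250×1800 spans the width: 2250.00 × 1265.62.
5:4 in 936×702: fills the height, so the intermediate becomes 877.50 × 702.00 — a scale of ×0.3900.
Applying the same ×0.3900: 1265.62 → 493.59.

494 px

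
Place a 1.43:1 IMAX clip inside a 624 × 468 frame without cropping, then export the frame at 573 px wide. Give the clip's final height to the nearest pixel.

401 px

In the 624×468 frame the clip fills the width: height = 624 / 1.430 ≈ 436.36 px.
Resizing to 573 px wide multiplies everything by 0.9183: 436.36 → 400.70 px.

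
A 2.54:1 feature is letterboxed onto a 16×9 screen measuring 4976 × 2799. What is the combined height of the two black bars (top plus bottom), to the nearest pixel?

Since 2.540 > 1.778, the feature is width-limited.
Content height = 4976 / 2.540 ≈ 1959.06 px.
2799 − 1959.06 = 839.94 px of bars.

840 px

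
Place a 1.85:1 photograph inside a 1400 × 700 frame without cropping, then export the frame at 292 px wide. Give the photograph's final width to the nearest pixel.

270 px

In the 1400×700 frame the photograph fills the height: width = 700 × 1.850 ≈ 1295.00 px.
Resizing to 292 px wide multiplies everything by 0.2086: 1295.00 → 270.10 px.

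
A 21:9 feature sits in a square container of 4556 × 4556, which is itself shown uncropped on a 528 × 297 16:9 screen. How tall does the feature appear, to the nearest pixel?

127 px

21:9 in 4556×4556: fills the width, so the feature is 4556.00 × 1952.57.
square in 528×297: fills the height, so the intermediate becomes 297.00 × 297.00 — a scale of ×0.0652.
Applying the same ×0.0652: 1952.57 → 127.29.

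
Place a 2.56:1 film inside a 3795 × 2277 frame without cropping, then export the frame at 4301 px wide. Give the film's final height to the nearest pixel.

Fitted into 3795×2277, the film spans the width; its height is 3795 / 2.560 ≈ 1482.42 px.
Scaling 3795 → 4301 is ×1.1333, so the height becomes 1482.42 × 1.1333 ≈ 1680.08 px.

1680 px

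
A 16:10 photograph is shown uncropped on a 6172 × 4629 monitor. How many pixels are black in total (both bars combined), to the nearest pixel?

16:10 is wider than 4×3, so it spans the full width.
That makes the image 3857.5000 px tall (6172 × 10/16).
Black = 4629 − 3857.5000 = 771.5000 px.
Across the 6172-px span: 771.5000 × 6172 ≈ 4761698 px.

4761698 pixels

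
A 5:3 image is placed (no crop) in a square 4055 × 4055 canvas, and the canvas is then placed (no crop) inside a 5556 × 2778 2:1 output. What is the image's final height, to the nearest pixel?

1667 px

Inside the 4055×4055 canvas the image is width-limited at 4055.00 × 2433.00.
square in 5556×2778: fills the height, so the intermediate becomes 2778.00 × 2778.00 — a scale of ×0.6851.
Applying the same ×0.6851: 2433.00 → 1666.80.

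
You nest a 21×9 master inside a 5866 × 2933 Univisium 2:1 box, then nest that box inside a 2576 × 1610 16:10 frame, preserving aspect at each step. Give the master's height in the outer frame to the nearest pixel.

21×9 in 5866×2933: fills the width, so the master is 5866.00 × 2514.00.
Univisium 2:1 in 2576×1610: fills the width, so the intermediate becomes 2576.00 × 1288.00 — a scale of ×0.4391.
Applying the same ×0.4391: 2514.00 → 1104.00.

1104 px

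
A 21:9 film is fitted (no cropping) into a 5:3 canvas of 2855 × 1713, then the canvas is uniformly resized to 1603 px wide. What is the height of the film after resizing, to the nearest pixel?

Fitted into 2855×1713, the film spans the width; its height is 2855 × 9/21 ≈ 1223.57 px.
Scaling 2855 → 1603 is ×0.5615, so the height becomes 1223.57 × 0.5615 ≈ 687.00 px.

687 px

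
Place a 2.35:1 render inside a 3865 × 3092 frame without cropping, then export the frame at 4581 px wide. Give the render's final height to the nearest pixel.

1949 px

At 3865×3092 the render is width-limited, so height = 3865 / 2.350 ≈ 1644.68 px.
Resizing to 4581 px wide multiplies everything by 1.1853: 1644.68 → 1949.36 px.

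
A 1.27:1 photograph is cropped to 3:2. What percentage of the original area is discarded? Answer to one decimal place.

3:2 is wider than 1.27:1, so the crop keeps the full width and trims the height.
Area ratio = (1.270)/(1.500) = 84.67%; the remaining 15.33% is cropped out.

15.3%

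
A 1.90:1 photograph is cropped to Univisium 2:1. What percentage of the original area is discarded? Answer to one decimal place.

5.0%

Going from 1.90:1 to Univisium 2:1 means cutting height while keeping width.
Fraction kept = (1.900)/(2.000) ≈ 95.00%, so 5.00% is lost.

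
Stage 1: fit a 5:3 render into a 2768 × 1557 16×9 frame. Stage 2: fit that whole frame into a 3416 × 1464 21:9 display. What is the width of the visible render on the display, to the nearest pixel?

2440 px

5:3 in 2768×1557: fills the height, so the render is 2595.00 × 1557.00.
16×9 in 3416×1464: fills the height, so the intermediate becomes 2602.67 × 1464.00 — a scale of ×0.9403.
So the render's width is 2595.00 × 0.9403 ≈ 2440.00.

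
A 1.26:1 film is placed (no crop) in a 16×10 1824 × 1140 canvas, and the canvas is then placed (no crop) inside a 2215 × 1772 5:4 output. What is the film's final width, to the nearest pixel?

1744 px

Inside the 1824×1140 canvas the film is height-limited at 1436.40 × 1140.00.
Second fit — the 16×10 canvas into 2215×1772 spans the width: 2215.00 × 1384.38 (×1.2144 from 1824×1140).
Applying the same ×1.2144: 1436.40 → 1744.31.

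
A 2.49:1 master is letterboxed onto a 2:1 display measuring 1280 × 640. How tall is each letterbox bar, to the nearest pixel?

2.49:1 (2.490) > 2:1 (2.000), so the master fills the width.
The master is 1280 / 2.490 ≈ 514.06 px tall.
Leftover height: 640 − 514.06 = 125.94 px → 62.97 each side.

63 px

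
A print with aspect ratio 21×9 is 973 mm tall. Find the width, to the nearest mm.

973 / 9 × 21 = 2270.33.

2270 mm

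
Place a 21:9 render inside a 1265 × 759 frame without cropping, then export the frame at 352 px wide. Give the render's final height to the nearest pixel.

151 px

In the 1265×759 frame the render fills the width: height = 1265 × 9/21 ≈ 542.14 px.
The frame scales by 352/1265 = 0.2783; 542.14 × 0.2783 ≈ 150.86 px.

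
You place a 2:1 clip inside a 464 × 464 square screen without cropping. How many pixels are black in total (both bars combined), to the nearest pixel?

107648 pixels

2:1 (2.000) > square (1.000), so the clip fills the width.
Content height = 464 × 1/2 ≈ 232.0000 px.
464 − 232.0000 = 232.0000 px of bars.
Bar area = 232.0000 × 464 ≈ 107648 px.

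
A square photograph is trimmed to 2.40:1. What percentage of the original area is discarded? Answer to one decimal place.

58.3%

Going from square to 2.40:1 means cutting height while keeping width.
Area ratio = (1.000)/(2.400) = 41.67%; the remaining 58.33% is cropped out.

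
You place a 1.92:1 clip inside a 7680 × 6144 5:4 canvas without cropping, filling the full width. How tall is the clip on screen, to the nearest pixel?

That makes the image 4000.00 px tall (7680 / 1.920).

4000 px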